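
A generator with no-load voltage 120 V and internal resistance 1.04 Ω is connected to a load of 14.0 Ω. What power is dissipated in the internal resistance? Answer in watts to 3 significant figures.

The source's internal resistance is just another series element carrying I; its dissipation is I²r.
I = ε / (r + R) = 120 / (1.04 + 14.0) = 7.979 A
P_int = I² r = (7.979)² × 1.04 = 66.21 W

66.2 W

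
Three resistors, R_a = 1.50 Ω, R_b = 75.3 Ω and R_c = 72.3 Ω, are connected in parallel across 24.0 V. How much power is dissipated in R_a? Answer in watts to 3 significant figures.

384 W

R_a sits directly across the source, so P = V²/R with V = 24.0 V.
P_R_a = V² / R_a = (24.0)² / 1.50 Ω = 384.0 W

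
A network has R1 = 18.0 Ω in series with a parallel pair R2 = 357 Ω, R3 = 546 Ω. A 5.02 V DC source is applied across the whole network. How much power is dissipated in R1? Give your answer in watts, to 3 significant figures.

Reduce the parallel pair to R_p first; the network is then a simple series string.
R_p = (357×546)/(357+546) = 215.9 Ω
R_total = 18.0 + 215.9 = 233.9 Ω
I = V / R_total = 5.02 / 233.9 = 0.02147 A
All the current flows through R1; use P = I²R.
P_R1 = (0.02147)² × 18.0 = 0.008294 W

0.00829 W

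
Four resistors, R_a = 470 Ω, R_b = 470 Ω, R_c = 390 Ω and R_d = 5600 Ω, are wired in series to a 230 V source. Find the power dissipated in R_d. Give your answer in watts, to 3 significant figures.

In a series string the same current flows through every resistor — find that current, then P = I²R for the one we want.
R_total = 470 + 470 + 390 + 5600 = 6930 Ω
I = V / R_total = 230 / 6930 = 0.03319 A
P_R_d = I² × R_d = (0.03319)² × 5600 = 6.168 W

6.17 W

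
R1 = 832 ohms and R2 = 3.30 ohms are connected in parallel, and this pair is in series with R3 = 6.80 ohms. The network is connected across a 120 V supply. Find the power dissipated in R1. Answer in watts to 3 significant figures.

First find R_p for the parallel pair, then treat R_p + R3 as a series loop.
R_p = (832×3.30)/(832+3.30) = 3.287 Ω
R_total = R_p + 6.80 = 3.287 + 6.80 = 10.09 Ω
I = V / R_total = 120 / 10.09 = 11.90 A
Voltage across the parallel pair: V_p = I × R_p = 11.90 × 3.287 = 39.10 V
Use P = V²/R for R1 with V = V_p.
P_R1 = (39.10)² / 832 = 1.838 W

1.84 W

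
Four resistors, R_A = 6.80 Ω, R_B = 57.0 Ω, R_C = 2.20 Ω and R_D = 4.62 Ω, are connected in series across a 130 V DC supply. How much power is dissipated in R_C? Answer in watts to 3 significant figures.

7.46 W

Every series element carries the same I. Get I from the total resistance, then P = I² × R_C.
R_total = 6.80 + 57.0 + 2.20 + 4.62 = 70.62 Ω
I = V / R_total = 130 / 70.62 = 1.841 A
P_R_C = I² × R_C = (1.841)² × 2.20 = 7.455 W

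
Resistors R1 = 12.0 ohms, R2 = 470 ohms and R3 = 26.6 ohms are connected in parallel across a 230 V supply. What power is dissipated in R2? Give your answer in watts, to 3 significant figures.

113 W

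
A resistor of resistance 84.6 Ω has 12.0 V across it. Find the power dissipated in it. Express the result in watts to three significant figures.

1.70 W

We know the drop across the element and its resistance — P = V²/R, one step.
P = (12.0 V)² / 84.6 Ω = 1.702 W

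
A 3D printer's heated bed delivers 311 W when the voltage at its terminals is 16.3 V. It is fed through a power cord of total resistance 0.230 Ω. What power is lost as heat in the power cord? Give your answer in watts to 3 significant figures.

83.7 W

The power cord and load are in series, so the same current flows in both; the loss is I²R_line.
I = P / V = 311 / 16.3 = 19.08 A through the power cord.
P_line = I² R_line = (19.08)² × 0.230 = 83.73 W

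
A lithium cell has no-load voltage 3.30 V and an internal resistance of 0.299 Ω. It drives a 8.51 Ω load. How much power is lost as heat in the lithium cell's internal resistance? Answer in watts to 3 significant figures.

The internal resistance carries the same current as the load; P_int = I²r.
I = ε / (r + R) = 3.30 / (0.299 + 8.51) = 0.3746 A
P_int = I² r = (0.3746)² × 0.299 = 0.04196 W

0.0420 W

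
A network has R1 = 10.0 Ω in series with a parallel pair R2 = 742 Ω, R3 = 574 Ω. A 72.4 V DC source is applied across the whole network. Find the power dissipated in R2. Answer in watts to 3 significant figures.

Reduce the parallel pair to R_p first; the network is then a simple series string.
R_p = (742×574)/(742+574) = 323.6 Ω
R_total = 10.0 + 323.6 = 333.6 Ω
I = V / R_total = 72.4 / 333.6 = 0.2170 A
Voltage across the parallel pair: V_p = I × R_p = 0.2170 × 323.6 = 70.23 V
With V_p across R2, its power is V_p²/R2.
P_R2 = (70.23)² / 742 = 6.647 W

6.65 W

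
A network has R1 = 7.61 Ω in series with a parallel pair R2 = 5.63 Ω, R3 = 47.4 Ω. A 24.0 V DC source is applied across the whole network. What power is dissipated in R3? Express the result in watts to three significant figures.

1.93 W

First combine the parallel branches into one equivalent R_p, then R1 + R_p is a series pair.
R_p = (5.63×47.4)/(5.63+47.4) = 5.032 Ω
R_total = 7.61 + 5.032 = 12.64 Ω
I = V / R_total = 24.0 / 12.64 = 1.898 A
Voltage across the parallel pair: V_p = I × R_p = 1.898 × 5.032 = 9.553 V
R3 sees V_p directly, so P = V_p² / R3.
P_R3 = (9.553)² / 47.4 = 1.925 W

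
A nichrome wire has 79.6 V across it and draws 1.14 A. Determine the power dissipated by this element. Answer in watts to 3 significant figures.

90.7 W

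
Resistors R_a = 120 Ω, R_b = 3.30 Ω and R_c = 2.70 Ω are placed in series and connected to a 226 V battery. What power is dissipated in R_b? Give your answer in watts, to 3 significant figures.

Series elements share the same current, so find I first, then use P = I²R.
R_total = 120 + 3.30 + 2.70 = 126.0 Ω
I = V / R_total = 226 / 126.0 = 1.794 A
P_R_b = I² × R_b = (1.794)² × 3.30 = 10.62 W

10.6 W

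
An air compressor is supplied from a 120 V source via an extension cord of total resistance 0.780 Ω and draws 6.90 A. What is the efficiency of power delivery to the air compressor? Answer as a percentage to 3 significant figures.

The extension cord carries the full 6.90 A.
P_line = I² R_line = (6.900)² × 0.780 = 37.14 W
P_source = V I = 120 × 6.900 = 828.0 W; P_load = 790.9 W
η = P_load / P_source = 790.9 / 828.0 = 0.9552

95.5 %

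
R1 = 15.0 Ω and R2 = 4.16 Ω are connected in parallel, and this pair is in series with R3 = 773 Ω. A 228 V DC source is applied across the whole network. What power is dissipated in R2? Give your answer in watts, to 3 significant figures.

0.220 W

First find R_p for the parallel pair, then treat R_p + R3 as a series loop.
R_p = (15.0×4.16)/(15.0+4.16) = 3.257 Ω
R_total = R_p + 773 = 3.257 + 773 = 776.3 Ω
I = V / R_total = 228 / 776.3 = 0.2937 A
Voltage across the parallel pair: V_p = I × R_p = 0.2937 × 3.257 = 0.9566 V
R2 sits across V_p; its power is V_p²/R.
P_R2 = (0.9566)² / 4.16 = 0.2200 W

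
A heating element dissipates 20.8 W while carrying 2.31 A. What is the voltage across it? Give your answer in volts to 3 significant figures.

9.00 V

From P = V I = I²R = V²/R, with the two given quantities we get V = P / I.
V = 20.8 / 2.310 = 9.004 V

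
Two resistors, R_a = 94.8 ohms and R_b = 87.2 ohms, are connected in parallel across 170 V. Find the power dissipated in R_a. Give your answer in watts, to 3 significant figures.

305 W

The supply voltage appears across each parallel branch — just use P = V²/R_a.
P_R_a = V² / R_a = (170)² / 94.8 Ω = 304.9 W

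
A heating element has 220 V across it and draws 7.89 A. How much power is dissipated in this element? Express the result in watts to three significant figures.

1740 W

V and I are known directly — P = V I, no intermediate step needed.
P = 220 V × 7.890 A = 1736 W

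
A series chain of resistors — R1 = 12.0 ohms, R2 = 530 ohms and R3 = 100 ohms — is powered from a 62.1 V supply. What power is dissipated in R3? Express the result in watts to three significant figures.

0.936 W

Series elements share the same current, so find I first, then use P = I²R.
R_total = 12.0 + 530 + 100 = 642.0 Ω
I = V / R_total = 62.1 / 642.0 = 0.09673 A
P_R3 = I² × R3 = (0.09673)² × 100 = 0.9356 W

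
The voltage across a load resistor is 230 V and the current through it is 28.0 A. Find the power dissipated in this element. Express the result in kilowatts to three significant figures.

6.44 kW

Since both terminal voltage and current are stated, P = V I gives the power in one step.
P = 230 V × 28.00 A = 6440 W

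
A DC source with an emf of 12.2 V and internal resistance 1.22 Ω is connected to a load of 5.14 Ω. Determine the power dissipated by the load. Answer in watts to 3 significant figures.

The internal resistance and the load are in series, so the same I flows through both; get I from ε/(r+R), then I²R for the load.
I = ε / (r + R) = 12.2 / (1.22 + 5.14) = 1.918 A
P_load = I² R = (1.918)² × 5.14 = 18.91 W

18.9 W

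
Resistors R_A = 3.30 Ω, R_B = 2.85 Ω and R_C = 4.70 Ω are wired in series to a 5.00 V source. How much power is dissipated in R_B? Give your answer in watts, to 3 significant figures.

0.605 W

Every series element carries the same I. Get I from the total resistance, then P = I² × R_B.
R_total = 3.30 + 2.85 + 4.70 = 10.85 Ω
I = V / R_total = 5.00 / 10.85 = 0.4608 A
P_R_B = I² × R_B = (0.4608)² × 2.85 = 0.6052 W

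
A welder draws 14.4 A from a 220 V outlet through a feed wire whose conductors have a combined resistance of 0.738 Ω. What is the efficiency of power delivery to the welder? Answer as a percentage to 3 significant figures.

The feed wire carries the full 14.4 A.
P_line = I² R_line = (14.40)² × 0.738 = 153.0 W
P_source = V I = 220 × 14.40 = 3168 W; P_load = 3015 W
η = P_load / P_source = 3015 / 3168 = 0.9517

95.2 %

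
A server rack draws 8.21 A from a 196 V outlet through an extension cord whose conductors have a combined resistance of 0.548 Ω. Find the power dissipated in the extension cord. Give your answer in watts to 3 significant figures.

The extension cord is a series resistance carrying the load current; its dissipation is I²R_line.
The extension cord carries the full 8.21 A.
P_line = I² R_line = (8.210)² × 0.548 = 36.94 W

36.9 W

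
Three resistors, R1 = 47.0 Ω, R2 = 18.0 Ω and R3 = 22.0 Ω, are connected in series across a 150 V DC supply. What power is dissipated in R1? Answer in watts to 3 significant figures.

140 W

Every series element carries the same I. Get I from the total resistance, then P = I² × R1.
R_total = 47.0 + 18.0 + 22.0 = 87.00 Ω
I = V / R_total = 150 / 87.00 = 1.724 A
P_R1 = I² × R1 = (1.724)² × 47.0 = 139.7 W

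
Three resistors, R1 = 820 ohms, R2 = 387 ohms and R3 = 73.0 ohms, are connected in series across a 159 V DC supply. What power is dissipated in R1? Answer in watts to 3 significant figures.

12.7 W

The current is common to all series resistors; compute it, then apply P = I²R for the target.
R_total = 820 + 387 + 73.0 = 1280 Ω
I = V / R_total = 159 / 1280 = 0.1242 A
P_R1 = I² × R1 = (0.1242)² × 820 = 12.65 W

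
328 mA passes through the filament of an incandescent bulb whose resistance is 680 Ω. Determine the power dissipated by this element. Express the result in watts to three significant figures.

The current through and the resistance of the element are both given; use P = I²R.
P = (0.3280 A)² × 680 Ω = 73.16 W

73.2 W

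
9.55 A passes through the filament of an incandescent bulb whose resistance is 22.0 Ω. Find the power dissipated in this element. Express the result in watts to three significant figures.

2010 W

Current and resistance are given, so P = I²R is the direct form.
P = (9.550 A)² × 22.0 Ω = 2006 W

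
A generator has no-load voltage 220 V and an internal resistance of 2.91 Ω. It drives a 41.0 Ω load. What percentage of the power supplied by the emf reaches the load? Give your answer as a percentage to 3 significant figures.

The source delivers εI, of which I²R reaches the load and I²r is lost; since I is common, η = R/(R+r).
η = R / (R + r) = 41.0 / (41.0 + 2.91) = 0.9337

93.4 %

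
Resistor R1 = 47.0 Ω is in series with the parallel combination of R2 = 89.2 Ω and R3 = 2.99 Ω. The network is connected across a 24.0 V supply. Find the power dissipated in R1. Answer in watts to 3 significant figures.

First combine the parallel branches into one equivalent R_p, then R1 + R_p is a series pair.
R_p = (89.2×2.99)/(89.2+2.99) = 2.893 Ω
R_total = 47.0 + 2.893 = 49.89 Ω
I = V / R_total = 24.0 / 49.89 = 0.4810 A
R1 carries the full series current, so P = I²R.
P_R1 = (0.4810)² × 47.0 = 10.88 W

10.9 W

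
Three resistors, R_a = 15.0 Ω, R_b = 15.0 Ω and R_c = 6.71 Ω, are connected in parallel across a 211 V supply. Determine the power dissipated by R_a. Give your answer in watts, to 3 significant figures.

Every branch has 211 V across it, so for R_a the power is simply V²/R.
P_R_a = V² / R_a = (211)² / 15.0 Ω = 2968 W

2970 W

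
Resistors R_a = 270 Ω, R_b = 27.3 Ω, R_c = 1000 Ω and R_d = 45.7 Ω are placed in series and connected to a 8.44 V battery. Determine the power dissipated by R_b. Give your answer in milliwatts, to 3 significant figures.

The current is common to all series resistors; compute it, then apply P = I²R for the target.
R_total = 270 + 27.3 + 1000 + 45.7 = 1343 Ω
I = V / R_total = 8.44 / 1343 = 0.006284 A
P_R_b = I² × R_b = (0.006284)² × 27.3 = 0.001078 W

1.08 mW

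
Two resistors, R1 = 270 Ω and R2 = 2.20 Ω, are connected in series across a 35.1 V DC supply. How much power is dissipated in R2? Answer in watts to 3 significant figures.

Every series element carries the same I. Get I from the total resistance, then P = I² × R2.
R_total = 270 + 2.20 = 272.2 Ω
I = V / R_total = 35.1 / 272.2 = 0.1289 A
P_R2 = I² × R2 = (0.1289)² × 2.20 = 0.03658 W

0.0366 W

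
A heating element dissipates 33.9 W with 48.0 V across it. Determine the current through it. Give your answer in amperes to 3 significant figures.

Inverting the appropriate power form: I = P / V.
I = 33.9 / 48.0 = 0.7062 A

0.706 A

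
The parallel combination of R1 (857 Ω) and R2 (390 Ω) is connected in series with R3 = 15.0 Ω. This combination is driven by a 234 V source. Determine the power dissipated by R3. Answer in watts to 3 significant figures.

Collapse the R1‖R2 pair into one equivalent R_p; then R_p and R3 form a series string.
R_p = (857×390)/(857+390) = 268.0 Ω
R_total = R_p + 15.0 = 268.0 + 15.0 = 283.0 Ω
I = V / R_total = 234 / 283.0 = 0.8268 A
All the supply current flows through R3; use P = I²R3.
P_R3 = (0.8268)² × 15.0 = 10.25 W

10.3 W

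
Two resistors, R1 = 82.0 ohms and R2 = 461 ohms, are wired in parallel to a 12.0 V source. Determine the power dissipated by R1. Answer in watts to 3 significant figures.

1.76 W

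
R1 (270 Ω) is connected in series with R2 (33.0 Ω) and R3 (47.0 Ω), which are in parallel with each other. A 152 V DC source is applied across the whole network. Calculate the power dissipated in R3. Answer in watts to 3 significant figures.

2.21 W

Reduce the parallel pair to R_p first; the network is then a simple series string.
R_p = (33.0×47.0)/(33.0+47.0) = 19.39 Ω
R_total = 270 + 19.39 = 289.4 Ω
I = V / R_total = 152 / 289.4 = 0.5252 A
Voltage across the parallel pair: V_p = I × R_p = 0.5252 × 19.39 = 10.18 V
R3 is across V_p, so use P = V²/R for that branch.
P_R3 = (10.18)² / 47.0 = 2.206 W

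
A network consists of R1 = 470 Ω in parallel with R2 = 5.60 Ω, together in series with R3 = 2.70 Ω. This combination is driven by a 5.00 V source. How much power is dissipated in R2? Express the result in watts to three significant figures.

Reduce the parallel combination to a single R_p; the circuit then becomes R_p in series with the remaining resistor.
R_p = (470×5.60)/(470+5.60) = 5.534 Ω
R_total = R_p + 2.70 = 5.534 + 2.70 = 8.234 Ω
I = V / R_total = 5.00 / 8.234 = 0.6072 A
Voltage across the parallel pair: V_p = I × R_p = 0.6072 × 5.534 = 3.360 V
Use P = V²/R for R2 with V = V_p.
P_R2 = (3.360)² / 5.60 = 2.017 W

2.02 W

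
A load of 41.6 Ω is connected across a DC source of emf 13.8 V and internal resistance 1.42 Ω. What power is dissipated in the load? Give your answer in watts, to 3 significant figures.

4.28 W

With r and R in series, I = ε/(r+R); the load dissipates I²R.
I = ε / (r + R) = 13.8 / (1.42 + 41.6) = 0.3208 A
P_load = I² R = (0.3208)² × 41.6 = 4.281 W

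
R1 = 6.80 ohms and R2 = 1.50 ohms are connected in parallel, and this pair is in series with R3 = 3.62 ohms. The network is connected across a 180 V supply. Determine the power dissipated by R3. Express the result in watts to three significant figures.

4990 W

First find R_p for the parallel pair, then treat R_p + R3 as a series loop.
R_p = (6.80×1.50)/(6.80+1.50) = 1.229 Ω
R_total = R_p + 3.62 = 1.229 + 3.62 = 4.849 Ω
I = V / R_total = 180 / 4.849 = 37.12 A
R3 carries the full series current, so P = I²R.
P_R3 = (37.12)² × 3.62 = 4988 W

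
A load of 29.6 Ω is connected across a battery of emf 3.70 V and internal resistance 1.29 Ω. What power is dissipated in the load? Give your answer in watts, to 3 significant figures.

0.425 W

Load and internal resistance form a series loop — compute the loop current, then the load power via I²R.
I = ε / (r + R) = 3.70 / (1.29 + 29.6) = 0.1198 A
P_load = I² R = (0.1198)² × 29.6 = 0.4247 W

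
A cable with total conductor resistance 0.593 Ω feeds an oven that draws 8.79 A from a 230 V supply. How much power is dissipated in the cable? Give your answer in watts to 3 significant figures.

The cable is a series resistance carrying the load current; its dissipation is I²R_line.
The cable carries the full 8.79 A.
P_line = I² R_line = (8.790)² × 0.593 = 45.82 W

45.8 W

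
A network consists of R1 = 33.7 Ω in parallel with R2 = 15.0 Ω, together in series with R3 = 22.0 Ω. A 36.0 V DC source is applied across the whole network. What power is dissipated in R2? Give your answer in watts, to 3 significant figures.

8.88 W

First find R_p for the parallel pair, then treat R_p + R3 as a series loop.
R_p = (33.7×15.0)/(33.7+15.0) = 10.38 Ω
R_total = R_p + 22.0 = 10.38 + 22.0 = 32.38 Ω
I = V / R_total = 36.0 / 32.38 = 1.112 A
Voltage across the parallel pair: V_p = I × R_p = 1.112 × 10.38 = 11.54 V
R2 sits across V_p; its power is V_p²/R.
P_R2 = (11.54)² / 15.0 = 8.879 W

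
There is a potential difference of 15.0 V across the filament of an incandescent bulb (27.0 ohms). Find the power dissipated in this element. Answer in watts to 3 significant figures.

V and R are stated; P = V²/R avoids computing the current.
P = (15.0 V)² / 27.0 Ω = 8.333 W

8.33 W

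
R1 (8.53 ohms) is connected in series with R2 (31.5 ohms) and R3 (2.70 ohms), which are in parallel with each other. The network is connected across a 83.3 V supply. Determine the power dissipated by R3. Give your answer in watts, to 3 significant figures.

131 W

Collapse R2‖R3 to a single equivalent, reducing the network to two series elements.
R_p = (31.5×2.70)/(31.5+2.70) = 2.487 Ω
R_total = 8.53 + 2.487 = 11.02 Ω
I = V / R_total = 83.3 / 11.02 = 7.561 A
Voltage across the parallel pair: V_p = I × R_p = 7.561 × 2.487 = 18.80 V
R3 sees V_p directly, so P = V_p² / R3.
P_R3 = (18.80)² / 2.70 = 131.0 W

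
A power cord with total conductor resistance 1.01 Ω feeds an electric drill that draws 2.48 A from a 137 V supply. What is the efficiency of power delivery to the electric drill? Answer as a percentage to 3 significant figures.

98.2 %

The power cord carries the full 2.48 A.
P_line = I² R_line = (2.480)² × 1.01 = 6.212 W
P_source = V I = 137 × 2.480 = 339.8 W; P_load = 333.5 W
η = P_load / P_source = 333.5 / 339.8 = 0.9817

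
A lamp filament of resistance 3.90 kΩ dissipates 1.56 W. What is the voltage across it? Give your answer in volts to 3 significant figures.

Rearranging the power relation for the two known quantities gives V = √(P R).
V = √(1.56 × 3900) = 78.00 V

78.0 V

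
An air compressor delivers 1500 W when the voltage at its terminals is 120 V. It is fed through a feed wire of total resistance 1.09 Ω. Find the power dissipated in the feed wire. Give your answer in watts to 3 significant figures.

170 W

Only the current and the line resistance are needed for the I²R loss.
I = P / V = 1500 / 120 = 12.50 A through the feed wire.
P_line = I² R_line = (12.50)² × 1.09 = 170.3 W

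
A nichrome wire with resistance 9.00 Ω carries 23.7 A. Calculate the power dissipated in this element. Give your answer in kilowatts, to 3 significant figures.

Current and resistance are given, so P = I²R is the direct form.
P = (23.70 A)² × 9.00 Ω = 5055 W

5.06 kW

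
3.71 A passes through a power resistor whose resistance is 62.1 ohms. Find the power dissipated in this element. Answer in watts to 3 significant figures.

855 W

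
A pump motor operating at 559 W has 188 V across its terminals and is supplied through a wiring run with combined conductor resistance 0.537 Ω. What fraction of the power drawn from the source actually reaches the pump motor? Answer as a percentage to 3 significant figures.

99.2 %

I = P / V = 559 / 188 = 2.973 A through the wiring run.
P_line = I² R_line = (2.973)² × 0.537 = 4.748 W
P_source = P_load + P_line = 559.0 + 4.748 = 563.7 W
η = P_load / P_source = 559.0 / 563.7 = 0.9916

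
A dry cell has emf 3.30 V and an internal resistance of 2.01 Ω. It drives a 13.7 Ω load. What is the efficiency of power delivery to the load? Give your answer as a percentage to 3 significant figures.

Both r and R carry the same current, so the power split is just the resistance split: η = R/(R+r).
η = R / (R + r) = 13.7 / (13.7 + 2.01) = 0.8721

87.2 %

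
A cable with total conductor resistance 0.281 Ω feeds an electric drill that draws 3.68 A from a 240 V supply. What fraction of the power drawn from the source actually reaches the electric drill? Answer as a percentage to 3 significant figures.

99.6 %

The cable carries the full 3.68 A.
P_line = I² R_line = (3.680)² × 0.281 = 3.805 W
P_source = V I = 240 × 3.680 = 883.2 W; P_load = 879.4 W
η = P_load / P_source = 879.4 / 883.2 = 0.9957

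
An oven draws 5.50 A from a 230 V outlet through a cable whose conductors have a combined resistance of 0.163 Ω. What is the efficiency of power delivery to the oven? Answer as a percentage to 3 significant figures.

The cable carries the full 5.50 A.
P_line = I² R_line = (5.500)² × 0.163 = 4.931 W
P_source = V I = 230 × 5.500 = 1265 W; P_load = 1260 W
η = P_load / P_source = 1260 / 1265 = 0.9961

99.6 %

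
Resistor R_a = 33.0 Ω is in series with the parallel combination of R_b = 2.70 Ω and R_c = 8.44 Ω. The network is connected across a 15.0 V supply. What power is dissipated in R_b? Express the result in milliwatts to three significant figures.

284 mW

Reduce the parallel pair to R_p first; the network is then a simple series string.
R_p = (2.70×8.44)/(2.70+8.44) = 2.046 Ω
R_total = 33.0 + 2.046 = 35.05 Ω
I = V / R_total = 15.0 / 35.05 = 0.4280 A
Voltage across the parallel pair: V_p = I × R_p = 0.4280 × 2.046 = 0.8755 V
With V_p across R_b, its power is V_p²/R_b.
P_R_b = (0.8755)² / 2.70 = 0.2839 W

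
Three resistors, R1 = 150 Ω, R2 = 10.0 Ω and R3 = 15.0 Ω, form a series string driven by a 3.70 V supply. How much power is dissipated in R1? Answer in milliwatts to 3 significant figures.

67.1 mW

Every series element carries the same I. Get I from the total resistance, then P = I² × R1.
R_total = 150 + 10.0 + 15.0 = 175.0 Ω
I = V / R_total = 3.70 / 175.0 = 0.02114 A
P_R1 = I² × R1 = (0.02114)² × 150 = 0.06705 W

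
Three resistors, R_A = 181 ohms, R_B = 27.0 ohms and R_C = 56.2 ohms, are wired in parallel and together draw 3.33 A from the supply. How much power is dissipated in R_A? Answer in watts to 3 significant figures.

Parallel branches share V, not I — compute V via R_eq, then use V²/R for the target branch.
1/R_eq = 1/181 + 1/27.0 + 1/56.2 ⇒ R_eq = 16.57 Ω
V = I_total × R_eq = 3.330 × 16.57 = 55.17 V
P_R_A = V² / R_A = (55.17)² / 181 = 16.82 W

16.8 W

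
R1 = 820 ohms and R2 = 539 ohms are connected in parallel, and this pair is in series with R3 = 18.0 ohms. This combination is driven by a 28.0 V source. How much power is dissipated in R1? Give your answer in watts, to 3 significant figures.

Collapse the R1‖R2 pair into one equivalent R_p; then R_p and R3 form a series string.
R_p = (820×539)/(820+539) = 325.2 Ω
R_total = R_p + 18.0 = 325.2 + 18.0 = 343.2 Ω
I = V / R_total = 28.0 / 343.2 = 0.08158 A
Voltage across the parallel pair: V_p = I × R_p = 0.08158 × 325.2 = 26.53 V
R1 has V_p across it, so P = V_p²/R1.
P_R1 = (26.53)² / 820 = 0.8584 W

0.858 W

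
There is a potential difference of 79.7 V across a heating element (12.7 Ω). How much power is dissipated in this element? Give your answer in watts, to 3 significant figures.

500 W

With V across and R both known, P = V²/R gives the dissipation directly.
P = (79.7 V)² / 12.7 Ω = 500.2 W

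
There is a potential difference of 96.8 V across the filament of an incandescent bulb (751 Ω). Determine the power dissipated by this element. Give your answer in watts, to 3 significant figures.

12.5 W

V and R are stated; P = V²/R avoids computing the current.
P = (96.8 V)² / 751 Ω = 12.48 W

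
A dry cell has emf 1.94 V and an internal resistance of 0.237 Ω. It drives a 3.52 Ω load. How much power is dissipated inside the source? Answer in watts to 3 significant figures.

The internal resistance carries the same current as the load; P_int = I²r.
I = ε / (r + R) = 1.94 / (0.237 + 3.52) = 0.5164 A
P_int = I² r = (0.5164)² × 0.237 = 0.06319 W

0.0632 W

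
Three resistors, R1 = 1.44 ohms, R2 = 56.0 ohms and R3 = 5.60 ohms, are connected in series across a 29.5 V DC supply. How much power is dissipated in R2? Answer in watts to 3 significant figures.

12.3 W

In a series string the same current flows through every resistor — find that current, then P = I²R for the one we want.
R_total = 1.44 + 56.0 + 5.60 = 63.04 Ω
I = V / R_total = 29.5 / 63.04 = 0.4680 A
P_R2 = I² × R2 = (0.4680)² × 56.0 = 12.26 W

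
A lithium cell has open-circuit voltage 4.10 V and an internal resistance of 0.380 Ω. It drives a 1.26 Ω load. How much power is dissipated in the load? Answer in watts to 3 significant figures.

7.87 W

Find the circuit current first, then P = I²R for the load (series elements share I).
I = ε / (r + R) = 4.10 / (0.380 + 1.26) = 2.500 A
P_load = I² R = (2.500)² × 1.26 = 7.875 W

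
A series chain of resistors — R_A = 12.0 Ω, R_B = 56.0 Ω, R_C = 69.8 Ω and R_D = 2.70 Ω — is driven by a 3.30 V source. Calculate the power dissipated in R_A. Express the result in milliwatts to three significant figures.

6.62 mW

In a series string the same current flows through every resistor — find that current, then P = I²R for the one we want.
R_total = 12.0 + 56.0 + 69.8 + 2.70 = 140.5 Ω
I = V / R_total = 3.30 / 140.5 = 0.02349 A
P_R_A = I² × R_A = (0.02349)² × 12.0 = 0.006620 W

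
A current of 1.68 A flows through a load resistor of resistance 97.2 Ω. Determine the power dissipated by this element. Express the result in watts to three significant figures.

274 W

With I and R stated, P = I²R applies in one step.
P = (1.680 A)² × 97.2 Ω = 274.3 W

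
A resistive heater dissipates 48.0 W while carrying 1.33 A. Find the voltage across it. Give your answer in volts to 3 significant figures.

36.1 V

Inverting the appropriate power form: V = P / I.
V = 48.0 / 1.330 = 36.09 V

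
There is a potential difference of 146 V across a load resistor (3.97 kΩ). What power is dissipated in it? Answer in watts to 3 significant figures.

We know the drop across the element and its resistance — P = V²/R, one step.
P = (146 V)² / 3970 Ω = 5.369 W

5.37 W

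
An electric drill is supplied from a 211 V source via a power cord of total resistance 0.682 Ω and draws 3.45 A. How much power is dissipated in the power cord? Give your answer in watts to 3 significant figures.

The power cord and load are in series, so the same current flows in both; the loss is I²R_line.
The power cord carries the full 3.45 A.
P_line = I² R_line = (3.450)² × 0.682 = 8.118 W

8.12 W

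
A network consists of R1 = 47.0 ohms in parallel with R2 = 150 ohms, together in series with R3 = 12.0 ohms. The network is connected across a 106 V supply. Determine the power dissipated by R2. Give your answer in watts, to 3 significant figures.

Collapse the R1‖R2 pair into one equivalent R_p; then R_p and R3 form a series string.
R_p = (47.0×150)/(47.0+150) = 35.79 Ω
R_total = R_p + 12.0 = 35.79 + 12.0 = 47.79 Ω
I = V / R_total = 106 / 47.79 = 2.218 A
Voltage across the parallel pair: V_p = I × R_p = 2.218 × 35.79 = 79.38 V
R2 sits across V_p; its power is V_p²/R.
P_R2 = (79.38)² / 150 = 42.01 W

42.0 W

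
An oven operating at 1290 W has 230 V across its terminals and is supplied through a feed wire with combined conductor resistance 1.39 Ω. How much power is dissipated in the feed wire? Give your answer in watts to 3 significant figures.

43.7 W

Only the current and the line resistance are needed for the I²R loss.
I = P / V = 1290 / 230 = 5.609 A through the feed wire.
P_line = I² R_line = (5.609)² × 1.39 = 43.73 W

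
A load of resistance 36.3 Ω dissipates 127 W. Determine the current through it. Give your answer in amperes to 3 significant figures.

1.87 A

Rearranging the power relation for the two known quantities gives I = √(P / R).
I = √(127 / 36.3) = 1.870 A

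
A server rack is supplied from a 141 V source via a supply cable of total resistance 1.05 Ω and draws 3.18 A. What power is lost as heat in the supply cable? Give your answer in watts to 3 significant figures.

10.6 W

The supply cable is a series resistance carrying the load current; its dissipation is I²R_line.
The supply cable carries the full 3.18 A.
P_line = I² R_line = (3.180)² × 1.05 = 10.62 W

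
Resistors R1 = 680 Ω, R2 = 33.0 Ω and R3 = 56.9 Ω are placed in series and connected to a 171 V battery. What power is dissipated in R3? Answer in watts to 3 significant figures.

The current is common to all series resistors; compute it, then apply P = I²R for the target.
R_total = 680 + 33.0 + 56.9 = 769.9 Ω
I = V / R_total = 171 / 769.9 = 0.2221 A
P_R3 = I² × R3 = (0.2221)² × 56.9 = 2.807 W

2.81 W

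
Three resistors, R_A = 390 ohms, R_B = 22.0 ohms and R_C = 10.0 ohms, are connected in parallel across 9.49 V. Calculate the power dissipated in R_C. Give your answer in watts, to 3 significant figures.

9.01 W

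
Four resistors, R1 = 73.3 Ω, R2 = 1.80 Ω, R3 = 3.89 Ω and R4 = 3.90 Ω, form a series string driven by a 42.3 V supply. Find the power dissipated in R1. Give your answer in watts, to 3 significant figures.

Every series element carries the same I. Get I from the total resistance, then P = I² × R1.
R_total = 73.3 + 1.80 + 3.89 + 3.90 = 82.89 Ω
I = V / R_total = 42.3 / 82.89 = 0.5103 A
P_R1 = I² × R1 = (0.5103)² × 73.3 = 19.09 W

19.1 W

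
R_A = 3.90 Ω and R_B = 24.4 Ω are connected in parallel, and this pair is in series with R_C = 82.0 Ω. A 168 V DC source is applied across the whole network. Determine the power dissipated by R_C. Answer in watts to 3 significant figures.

318 W

First find R_p for the parallel pair, then treat R_p + R_C as a series loop.
R_p = (3.90×24.4)/(3.90+24.4) = 3.363 Ω
R_total = R_p + 82.0 = 3.363 + 82.0 = 85.36 Ω
I = V / R_total = 168 / 85.36 = 1.968 A
R_C carries the full series current, so P = I²R.
P_R_C = (1.968)² × 82.0 = 317.6 W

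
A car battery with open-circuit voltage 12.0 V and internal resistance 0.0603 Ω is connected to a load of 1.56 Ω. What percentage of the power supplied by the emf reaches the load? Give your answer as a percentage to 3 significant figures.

Both r and R carry the same current, so the power split is just the resistance split: η = R/(R+r).
η = R / (R + r) = 1.56 / (1.56 + 0.0603) = 0.9628

96.3 %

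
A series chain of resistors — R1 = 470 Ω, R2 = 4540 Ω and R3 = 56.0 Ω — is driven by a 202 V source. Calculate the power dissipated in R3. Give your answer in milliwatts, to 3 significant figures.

The current is common to all series resistors; compute it, then apply P = I²R for the target.
R_total = 470 + 4540 + 56.0 = 5066 Ω
I = V / R_total = 202 / 5066 = 0.03987 A
P_R3 = I² × R3 = (0.03987)² × 56.0 = 0.08903 W

89.0 mW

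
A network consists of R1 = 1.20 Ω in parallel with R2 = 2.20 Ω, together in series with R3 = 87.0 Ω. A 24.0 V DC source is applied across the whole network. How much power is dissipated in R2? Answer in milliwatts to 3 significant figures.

First find R_p for the parallel pair, then treat R_p + R3 as a series loop.
R_p = (1.20×2.20)/(1.20+2.20) = 0.7765 Ω
R_total = R_p + 87.0 = 0.7765 + 87.0 = 87.78 Ω
I = V / R_total = 24.0 / 87.78 = 0.2734 A
Voltage across the parallel pair: V_p = I × R_p = 0.2734 × 0.7765 = 0.2123 V
R2 sits across V_p; its power is V_p²/R.
P_R2 = (0.2123)² / 2.20 = 0.02049 W

20.5 mW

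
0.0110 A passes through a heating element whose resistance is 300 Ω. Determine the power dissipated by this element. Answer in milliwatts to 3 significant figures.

Knowing I and R, the power is just I²R — no need to find V first.
P = (0.01100 A)² × 300 Ω = 0.03630 W

36.3 mW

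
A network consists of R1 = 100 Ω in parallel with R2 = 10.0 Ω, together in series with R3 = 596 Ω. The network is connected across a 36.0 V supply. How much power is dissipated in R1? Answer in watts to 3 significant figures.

0.00293 W

Reduce the parallel combination to a single R_p; the circuit then becomes R_p in series with the remaining resistor.
R_p = (100×10.0)/(100+10.0) = 9.091 Ω
R_total = R_p + 596 = 9.091 + 596 = 605.1 Ω
I = V / R_total = 36.0 / 605.1 = 0.05950 A
Voltage across the parallel pair: V_p = I × R_p = 0.05950 × 9.091 = 0.5409 V
R1 sits across V_p; its power is V_p²/R.
P_R1 = (0.5409)² / 100 = 0.002925 W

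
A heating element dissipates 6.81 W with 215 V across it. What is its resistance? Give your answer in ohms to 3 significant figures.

6790 Ω

The two known quantities fix the third via R = V² / P.
R = (215)² / 6.81 = 6788 Ω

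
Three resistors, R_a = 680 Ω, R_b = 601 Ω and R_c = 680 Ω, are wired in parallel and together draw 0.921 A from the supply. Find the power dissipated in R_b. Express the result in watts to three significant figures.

66.6 W

Only the total current is stated, so first find the parallel equivalent to get the voltage across the combination.
1/R_eq = 1/680 + 1/601 + 1/680 ⇒ R_eq = 217.2 Ω
V = I_total × R_eq = 0.9210 × 217.2 = 200.0 V
P_R_b = V² / R_b = (200.0)² / 601 = 66.55 W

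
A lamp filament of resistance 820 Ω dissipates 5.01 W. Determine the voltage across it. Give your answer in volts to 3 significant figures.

64.1 V

Rearranging the power relation for the two known quantities gives V = √(P R).
V = √(5.01 × 820) = 64.10 V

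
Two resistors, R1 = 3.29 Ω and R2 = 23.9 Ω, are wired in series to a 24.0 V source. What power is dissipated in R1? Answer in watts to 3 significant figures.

2.56 W

Since the resistors are in series they all carry the loop current I = V/R_total; the power in any one is I²R.
R_total = 3.29 + 23.9 = 27.19 Ω
I = V / R_total = 24.0 / 27.19 = 0.8827 A
P_R1 = I² × R1 = (0.8827)² × 3.29 = 2.563 W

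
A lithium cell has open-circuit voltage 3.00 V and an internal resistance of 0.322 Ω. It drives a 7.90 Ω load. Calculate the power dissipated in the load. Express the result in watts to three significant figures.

1.05 W

Load and internal resistance form a series loop — compute the loop current, then the load power via I²R.
I = ε / (r + R) = 3.00 / (0.322 + 7.90) = 0.3649 A
P_load = I² R = (0.3649)² × 7.90 = 1.052 W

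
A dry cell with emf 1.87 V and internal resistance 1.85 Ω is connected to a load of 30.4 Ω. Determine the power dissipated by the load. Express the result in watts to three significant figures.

Find the circuit current first, then P = I²R for the load (series elements share I).
I = ε / (r + R) = 1.87 / (1.85 + 30.4) = 0.05798 A
P_load = I² R = (0.05798)² × 30.4 = 0.1022 W

0.102 W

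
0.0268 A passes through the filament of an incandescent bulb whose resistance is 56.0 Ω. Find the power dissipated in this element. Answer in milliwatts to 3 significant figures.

40.2 mW

With I and R stated, P = I²R applies in one step.
P = (0.02680 A)² × 56.0 Ω = 0.04022 W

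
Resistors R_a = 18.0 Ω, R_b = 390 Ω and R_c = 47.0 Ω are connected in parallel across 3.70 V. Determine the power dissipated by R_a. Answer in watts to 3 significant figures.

R_a sits directly across the source, so P = V²/R with V = 3.70 V.
P_R_a = V² / R_a = (3.70)² / 18.0 Ω = 0.7606 W

0.761 W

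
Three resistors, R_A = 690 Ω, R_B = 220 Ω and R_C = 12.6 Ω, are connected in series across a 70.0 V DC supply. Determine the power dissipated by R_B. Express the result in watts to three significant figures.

1.27 W

Series elements share the same current, so find I first, then use P = I²R.
R_total = 690 + 220 + 12.6 = 922.6 Ω
I = V / R_total = 70.0 / 922.6 = 0.07587 A
P_R_B = I² × R_B = (0.07587)² × 220 = 1.266 W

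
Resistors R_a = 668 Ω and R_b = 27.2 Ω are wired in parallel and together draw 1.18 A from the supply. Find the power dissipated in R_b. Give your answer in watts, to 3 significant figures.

Parallel branches share V, not I — compute V via R_eq, then use V²/R for the target branch.
1/R_eq = 1/668 + 1/27.2 ⇒ R_eq = 26.14 Ω
V = I_total × R_eq = 1.180 × 26.14 = 30.84 V
P_R_b = V² / R_b = (30.84)² / 27.2 = 34.97 W

35.0 W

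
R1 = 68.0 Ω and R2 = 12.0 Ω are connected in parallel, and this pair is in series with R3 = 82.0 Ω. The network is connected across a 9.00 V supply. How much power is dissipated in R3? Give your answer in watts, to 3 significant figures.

Reduce the parallel combination to a single R_p; the circuit then becomes R_p in series with the remaining resistor.
R_p = (68.0×12.0)/(68.0+12.0) = 10.20 Ω
R_total = R_p + 82.0 = 10.20 + 82.0 = 92.20 Ω
I = V / R_total = 9.00 / 92.20 = 0.09761 A
All the supply current flows through R3; use P = I²R3.
P_R3 = (0.09761)² × 82.0 = 0.7813 W

0.781 W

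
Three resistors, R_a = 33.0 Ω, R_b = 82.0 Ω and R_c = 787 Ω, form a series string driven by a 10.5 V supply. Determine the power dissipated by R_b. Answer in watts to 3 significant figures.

0.0111 W

The current is common to all series resistors; compute it, then apply P = I²R for the target.
R_total = 33.0 + 82.0 + 787 = 902.0 Ω
I = V / R_total = 10.5 / 902.0 = 0.01164 A
P_R_b = I² × R_b = (0.01164)² × 82.0 = 0.01111 W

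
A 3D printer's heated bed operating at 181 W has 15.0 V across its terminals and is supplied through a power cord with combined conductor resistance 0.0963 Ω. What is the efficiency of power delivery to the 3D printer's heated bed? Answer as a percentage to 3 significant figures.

92.8 %

I = P / V = 181 / 15.0 = 12.07 A through the power cord.
P_line = I² R_line = (12.07)² × 0.0963 = 14.02 W
P_source = P_load + P_line = 181.0 + 14.02 = 195.0 W
η = P_load / P_source = 181.0 / 195.0 = 0.9281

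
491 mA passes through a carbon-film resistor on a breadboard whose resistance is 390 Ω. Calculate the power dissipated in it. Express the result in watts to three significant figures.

94.0 W

The current through and the resistance of the element are both given; use P = I²R.
P = (0.4910 A)² × 390 Ω = 94.02 W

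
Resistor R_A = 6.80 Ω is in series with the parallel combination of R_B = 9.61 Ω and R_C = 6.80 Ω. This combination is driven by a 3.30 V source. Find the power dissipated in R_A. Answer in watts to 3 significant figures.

Reduce the parallel pair to R_p first; the network is then a simple series string.
R_p = (9.61×6.80)/(9.61+6.80) = 3.982 Ω
R_total = 6.80 + 3.982 = 10.78 Ω
I = V / R_total = 3.30 / 10.78 = 0.3061 A
R_A is in the main series path, so its power is I²R_A.
P_R_A = (0.3061)² × 6.80 = 0.6370 W

0.637 W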